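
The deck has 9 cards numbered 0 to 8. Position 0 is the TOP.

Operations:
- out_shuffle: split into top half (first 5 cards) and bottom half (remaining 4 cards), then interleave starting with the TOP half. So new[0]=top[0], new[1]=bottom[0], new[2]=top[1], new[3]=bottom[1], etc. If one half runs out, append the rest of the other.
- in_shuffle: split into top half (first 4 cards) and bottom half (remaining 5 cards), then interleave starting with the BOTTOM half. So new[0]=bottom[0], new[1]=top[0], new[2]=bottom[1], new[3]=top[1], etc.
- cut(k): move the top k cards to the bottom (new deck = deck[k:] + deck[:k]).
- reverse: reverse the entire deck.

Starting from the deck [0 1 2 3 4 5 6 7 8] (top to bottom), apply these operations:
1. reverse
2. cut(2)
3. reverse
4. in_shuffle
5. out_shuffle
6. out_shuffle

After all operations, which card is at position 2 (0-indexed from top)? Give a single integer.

After op 1 (reverse): [8 7 6 5 4 3 2 1 0]
After op 2 (cut(2)): [6 5 4 3 2 1 0 8 7]
After op 3 (reverse): [7 8 0 1 2 3 4 5 6]
After op 4 (in_shuffle): [2 7 3 8 4 0 5 1 6]
After op 5 (out_shuffle): [2 0 7 5 3 1 8 6 4]
After op 6 (out_shuffle): [2 1 0 8 7 6 5 4 3]
Position 2: card 0.

Answer: 0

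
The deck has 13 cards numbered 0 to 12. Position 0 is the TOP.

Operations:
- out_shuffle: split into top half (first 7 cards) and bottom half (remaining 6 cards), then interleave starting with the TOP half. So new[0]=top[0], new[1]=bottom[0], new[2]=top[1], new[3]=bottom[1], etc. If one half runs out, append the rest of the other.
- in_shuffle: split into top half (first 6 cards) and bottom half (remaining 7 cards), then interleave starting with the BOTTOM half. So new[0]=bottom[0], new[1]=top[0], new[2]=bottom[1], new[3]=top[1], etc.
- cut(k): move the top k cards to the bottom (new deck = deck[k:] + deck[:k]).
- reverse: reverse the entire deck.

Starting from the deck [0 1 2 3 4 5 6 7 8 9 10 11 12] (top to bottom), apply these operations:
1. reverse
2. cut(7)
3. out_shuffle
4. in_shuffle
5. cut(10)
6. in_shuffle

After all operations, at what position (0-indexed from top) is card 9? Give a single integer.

Answer: 3

Derivation:
After op 1 (reverse): [12 11 10 9 8 7 6 5 4 3 2 1 0]
After op 2 (cut(7)): [5 4 3 2 1 0 12 11 10 9 8 7 6]
After op 3 (out_shuffle): [5 11 4 10 3 9 2 8 1 7 0 6 12]
After op 4 (in_shuffle): [2 5 8 11 1 4 7 10 0 3 6 9 12]
After op 5 (cut(10)): [6 9 12 2 5 8 11 1 4 7 10 0 3]
After op 6 (in_shuffle): [11 6 1 9 4 12 7 2 10 5 0 8 3]
Card 9 is at position 3.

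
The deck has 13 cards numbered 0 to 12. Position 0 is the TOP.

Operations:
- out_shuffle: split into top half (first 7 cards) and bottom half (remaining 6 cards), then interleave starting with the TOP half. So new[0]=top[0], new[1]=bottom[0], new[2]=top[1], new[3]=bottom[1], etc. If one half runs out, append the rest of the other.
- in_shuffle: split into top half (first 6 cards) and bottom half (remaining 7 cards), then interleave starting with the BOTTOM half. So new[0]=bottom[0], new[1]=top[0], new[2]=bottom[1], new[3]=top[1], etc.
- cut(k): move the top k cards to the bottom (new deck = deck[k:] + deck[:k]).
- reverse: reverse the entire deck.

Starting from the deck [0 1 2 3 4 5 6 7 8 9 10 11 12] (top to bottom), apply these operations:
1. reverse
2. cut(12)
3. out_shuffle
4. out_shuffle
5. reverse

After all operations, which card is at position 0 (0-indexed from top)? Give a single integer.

After op 1 (reverse): [12 11 10 9 8 7 6 5 4 3 2 1 0]
After op 2 (cut(12)): [0 12 11 10 9 8 7 6 5 4 3 2 1]
After op 3 (out_shuffle): [0 6 12 5 11 4 10 3 9 2 8 1 7]
After op 4 (out_shuffle): [0 3 6 9 12 2 5 8 11 1 4 7 10]
After op 5 (reverse): [10 7 4 1 11 8 5 2 12 9 6 3 0]
Position 0: card 10.

Answer: 10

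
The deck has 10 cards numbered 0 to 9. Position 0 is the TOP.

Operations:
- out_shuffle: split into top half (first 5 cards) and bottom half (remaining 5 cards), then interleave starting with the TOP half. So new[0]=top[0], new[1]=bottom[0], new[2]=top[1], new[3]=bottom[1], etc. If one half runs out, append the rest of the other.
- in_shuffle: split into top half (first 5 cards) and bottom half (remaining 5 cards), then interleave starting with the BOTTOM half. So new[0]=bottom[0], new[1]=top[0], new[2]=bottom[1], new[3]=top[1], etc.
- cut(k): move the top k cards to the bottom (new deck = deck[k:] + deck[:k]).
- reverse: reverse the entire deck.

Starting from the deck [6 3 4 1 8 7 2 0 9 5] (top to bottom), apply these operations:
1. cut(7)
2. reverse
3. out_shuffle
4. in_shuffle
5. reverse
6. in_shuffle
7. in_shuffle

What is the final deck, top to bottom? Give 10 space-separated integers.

After op 1 (cut(7)): [0 9 5 6 3 4 1 8 7 2]
After op 2 (reverse): [2 7 8 1 4 3 6 5 9 0]
After op 3 (out_shuffle): [2 3 7 6 8 5 1 9 4 0]
After op 4 (in_shuffle): [5 2 1 3 9 7 4 6 0 8]
After op 5 (reverse): [8 0 6 4 7 9 3 1 2 5]
After op 6 (in_shuffle): [9 8 3 0 1 6 2 4 5 7]
After op 7 (in_shuffle): [6 9 2 8 4 3 5 0 7 1]

Answer: 6 9 2 8 4 3 5 0 7 1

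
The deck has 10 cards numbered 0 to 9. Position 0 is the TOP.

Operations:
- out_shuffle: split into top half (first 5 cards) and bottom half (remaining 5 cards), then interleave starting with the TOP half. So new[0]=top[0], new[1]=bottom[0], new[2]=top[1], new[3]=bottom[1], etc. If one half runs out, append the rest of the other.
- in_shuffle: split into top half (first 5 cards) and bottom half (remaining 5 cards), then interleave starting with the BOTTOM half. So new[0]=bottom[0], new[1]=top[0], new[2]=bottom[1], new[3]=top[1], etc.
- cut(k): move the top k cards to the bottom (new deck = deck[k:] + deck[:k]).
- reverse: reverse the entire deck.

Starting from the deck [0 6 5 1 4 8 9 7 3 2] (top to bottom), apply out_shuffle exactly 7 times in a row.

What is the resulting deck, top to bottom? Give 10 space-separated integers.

After op 1 (out_shuffle): [0 8 6 9 5 7 1 3 4 2]
After op 2 (out_shuffle): [0 7 8 1 6 3 9 4 5 2]
After op 3 (out_shuffle): [0 3 7 9 8 4 1 5 6 2]
After op 4 (out_shuffle): [0 4 3 1 7 5 9 6 8 2]
After op 5 (out_shuffle): [0 5 4 9 3 6 1 8 7 2]
After op 6 (out_shuffle): [0 6 5 1 4 8 9 7 3 2]
After op 7 (out_shuffle): [0 8 6 9 5 7 1 3 4 2]

Answer: 0 8 6 9 5 7 1 3 4 2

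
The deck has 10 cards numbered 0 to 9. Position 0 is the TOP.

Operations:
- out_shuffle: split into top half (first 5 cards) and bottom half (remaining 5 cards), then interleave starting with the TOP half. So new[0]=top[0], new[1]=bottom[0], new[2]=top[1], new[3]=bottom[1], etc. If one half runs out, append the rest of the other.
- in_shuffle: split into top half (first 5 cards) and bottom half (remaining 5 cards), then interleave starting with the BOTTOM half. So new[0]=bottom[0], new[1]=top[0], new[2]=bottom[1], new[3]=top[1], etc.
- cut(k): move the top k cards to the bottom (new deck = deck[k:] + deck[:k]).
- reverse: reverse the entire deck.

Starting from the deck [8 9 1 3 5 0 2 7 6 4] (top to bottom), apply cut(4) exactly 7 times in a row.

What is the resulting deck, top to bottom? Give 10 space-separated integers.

Answer: 6 4 8 9 1 3 5 0 2 7

Derivation:
After op 1 (cut(4)): [5 0 2 7 6 4 8 9 1 3]
After op 2 (cut(4)): [6 4 8 9 1 3 5 0 2 7]
After op 3 (cut(4)): [1 3 5 0 2 7 6 4 8 9]
After op 4 (cut(4)): [2 7 6 4 8 9 1 3 5 0]
After op 5 (cut(4)): [8 9 1 3 5 0 2 7 6 4]
After op 6 (cut(4)): [5 0 2 7 6 4 8 9 1 3]
After op 7 (cut(4)): [6 4 8 9 1 3 5 0 2 7]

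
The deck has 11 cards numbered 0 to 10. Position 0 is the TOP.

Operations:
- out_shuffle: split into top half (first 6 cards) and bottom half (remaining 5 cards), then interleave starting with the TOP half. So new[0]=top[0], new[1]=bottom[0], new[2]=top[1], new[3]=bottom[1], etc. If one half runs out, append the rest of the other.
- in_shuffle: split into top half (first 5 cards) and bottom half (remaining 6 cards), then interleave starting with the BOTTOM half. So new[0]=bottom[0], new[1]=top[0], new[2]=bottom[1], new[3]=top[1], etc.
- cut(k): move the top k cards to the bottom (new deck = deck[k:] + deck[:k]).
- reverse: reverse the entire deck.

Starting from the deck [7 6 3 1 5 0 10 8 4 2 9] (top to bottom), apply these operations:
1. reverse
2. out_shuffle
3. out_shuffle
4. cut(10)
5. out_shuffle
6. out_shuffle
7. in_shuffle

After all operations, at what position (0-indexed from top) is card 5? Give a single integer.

After op 1 (reverse): [9 2 4 8 10 0 5 1 3 6 7]
After op 2 (out_shuffle): [9 5 2 1 4 3 8 6 10 7 0]
After op 3 (out_shuffle): [9 8 5 6 2 10 1 7 4 0 3]
After op 4 (cut(10)): [3 9 8 5 6 2 10 1 7 4 0]
After op 5 (out_shuffle): [3 10 9 1 8 7 5 4 6 0 2]
After op 6 (out_shuffle): [3 5 10 4 9 6 1 0 8 2 7]
After op 7 (in_shuffle): [6 3 1 5 0 10 8 4 2 9 7]
Card 5 is at position 3.

Answer: 3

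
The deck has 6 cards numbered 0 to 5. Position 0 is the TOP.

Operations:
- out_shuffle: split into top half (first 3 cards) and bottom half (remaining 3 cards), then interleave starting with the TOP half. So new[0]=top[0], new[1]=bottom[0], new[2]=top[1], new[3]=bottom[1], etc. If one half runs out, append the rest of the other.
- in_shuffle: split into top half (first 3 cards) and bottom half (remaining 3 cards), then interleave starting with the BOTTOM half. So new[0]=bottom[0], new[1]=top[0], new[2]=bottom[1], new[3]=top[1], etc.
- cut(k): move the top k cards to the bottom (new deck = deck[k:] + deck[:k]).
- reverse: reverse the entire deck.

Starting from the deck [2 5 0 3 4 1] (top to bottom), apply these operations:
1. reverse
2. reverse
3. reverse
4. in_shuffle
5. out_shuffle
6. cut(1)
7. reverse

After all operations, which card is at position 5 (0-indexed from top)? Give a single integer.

Answer: 4

Derivation:
After op 1 (reverse): [1 4 3 0 5 2]
After op 2 (reverse): [2 5 0 3 4 1]
After op 3 (reverse): [1 4 3 0 5 2]
After op 4 (in_shuffle): [0 1 5 4 2 3]
After op 5 (out_shuffle): [0 4 1 2 5 3]
After op 6 (cut(1)): [4 1 2 5 3 0]
After op 7 (reverse): [0 3 5 2 1 4]
Position 5: card 4.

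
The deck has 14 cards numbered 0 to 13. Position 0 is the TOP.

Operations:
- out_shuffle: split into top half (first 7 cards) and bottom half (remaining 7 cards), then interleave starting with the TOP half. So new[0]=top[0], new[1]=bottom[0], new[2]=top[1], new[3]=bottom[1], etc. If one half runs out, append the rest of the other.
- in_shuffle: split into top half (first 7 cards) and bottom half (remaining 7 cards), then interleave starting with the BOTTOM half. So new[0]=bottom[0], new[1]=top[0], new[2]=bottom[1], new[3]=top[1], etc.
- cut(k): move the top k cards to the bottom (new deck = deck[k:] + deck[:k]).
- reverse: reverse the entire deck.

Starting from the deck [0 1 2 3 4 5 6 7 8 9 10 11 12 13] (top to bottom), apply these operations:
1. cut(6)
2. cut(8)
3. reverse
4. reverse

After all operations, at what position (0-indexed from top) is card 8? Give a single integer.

Answer: 8

Derivation:
After op 1 (cut(6)): [6 7 8 9 10 11 12 13 0 1 2 3 4 5]
After op 2 (cut(8)): [0 1 2 3 4 5 6 7 8 9 10 11 12 13]
After op 3 (reverse): [13 12 11 10 9 8 7 6 5 4 3 2 1 0]
After op 4 (reverse): [0 1 2 3 4 5 6 7 8 9 10 11 12 13]
Card 8 is at position 8.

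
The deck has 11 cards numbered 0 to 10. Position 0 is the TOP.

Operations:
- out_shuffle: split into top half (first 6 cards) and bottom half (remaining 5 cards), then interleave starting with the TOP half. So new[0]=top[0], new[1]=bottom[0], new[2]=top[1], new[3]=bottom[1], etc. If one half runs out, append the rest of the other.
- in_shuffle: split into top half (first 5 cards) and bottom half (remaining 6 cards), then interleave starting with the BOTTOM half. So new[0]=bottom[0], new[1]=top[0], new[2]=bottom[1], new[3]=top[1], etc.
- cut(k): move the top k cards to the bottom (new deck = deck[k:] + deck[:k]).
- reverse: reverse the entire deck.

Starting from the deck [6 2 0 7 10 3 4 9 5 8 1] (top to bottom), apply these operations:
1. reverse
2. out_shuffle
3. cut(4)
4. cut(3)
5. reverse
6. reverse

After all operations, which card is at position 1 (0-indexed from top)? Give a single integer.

Answer: 4

Derivation:
After op 1 (reverse): [1 8 5 9 4 3 10 7 0 2 6]
After op 2 (out_shuffle): [1 10 8 7 5 0 9 2 4 6 3]
After op 3 (cut(4)): [5 0 9 2 4 6 3 1 10 8 7]
After op 4 (cut(3)): [2 4 6 3 1 10 8 7 5 0 9]
After op 5 (reverse): [9 0 5 7 8 10 1 3 6 4 2]
After op 6 (reverse): [2 4 6 3 1 10 8 7 5 0 9]
Position 1: card 4.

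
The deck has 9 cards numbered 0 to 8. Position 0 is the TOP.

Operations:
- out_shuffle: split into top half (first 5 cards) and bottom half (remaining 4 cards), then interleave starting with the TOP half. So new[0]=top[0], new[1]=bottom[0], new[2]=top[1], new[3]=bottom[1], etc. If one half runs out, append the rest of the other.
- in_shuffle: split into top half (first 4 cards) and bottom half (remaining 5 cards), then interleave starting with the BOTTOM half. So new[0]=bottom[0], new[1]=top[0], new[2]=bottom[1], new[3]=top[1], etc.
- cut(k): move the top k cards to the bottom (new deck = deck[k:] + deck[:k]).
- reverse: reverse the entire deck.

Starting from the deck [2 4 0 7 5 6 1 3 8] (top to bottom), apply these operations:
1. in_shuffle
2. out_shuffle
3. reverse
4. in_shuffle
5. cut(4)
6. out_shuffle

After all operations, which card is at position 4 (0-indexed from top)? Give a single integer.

After op 1 (in_shuffle): [5 2 6 4 1 0 3 7 8]
After op 2 (out_shuffle): [5 0 2 3 6 7 4 8 1]
After op 3 (reverse): [1 8 4 7 6 3 2 0 5]
After op 4 (in_shuffle): [6 1 3 8 2 4 0 7 5]
After op 5 (cut(4)): [2 4 0 7 5 6 1 3 8]
After op 6 (out_shuffle): [2 6 4 1 0 3 7 8 5]
Position 4: card 0.

Answer: 0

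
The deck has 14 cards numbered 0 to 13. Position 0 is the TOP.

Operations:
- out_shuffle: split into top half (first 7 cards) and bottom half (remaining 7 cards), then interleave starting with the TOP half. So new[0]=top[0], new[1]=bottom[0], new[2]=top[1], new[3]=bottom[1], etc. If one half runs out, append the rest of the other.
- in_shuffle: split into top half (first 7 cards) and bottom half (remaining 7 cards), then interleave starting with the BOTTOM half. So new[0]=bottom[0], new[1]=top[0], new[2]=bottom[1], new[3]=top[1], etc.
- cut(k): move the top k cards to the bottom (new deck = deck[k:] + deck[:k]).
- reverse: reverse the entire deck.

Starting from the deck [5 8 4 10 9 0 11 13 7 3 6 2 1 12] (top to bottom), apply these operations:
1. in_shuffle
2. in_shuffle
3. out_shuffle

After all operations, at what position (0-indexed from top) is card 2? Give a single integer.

Answer: 4

Derivation:
After op 1 (in_shuffle): [13 5 7 8 3 4 6 10 2 9 1 0 12 11]
After op 2 (in_shuffle): [10 13 2 5 9 7 1 8 0 3 12 4 11 6]
After op 3 (out_shuffle): [10 8 13 0 2 3 5 12 9 4 7 11 1 6]
Card 2 is at position 4.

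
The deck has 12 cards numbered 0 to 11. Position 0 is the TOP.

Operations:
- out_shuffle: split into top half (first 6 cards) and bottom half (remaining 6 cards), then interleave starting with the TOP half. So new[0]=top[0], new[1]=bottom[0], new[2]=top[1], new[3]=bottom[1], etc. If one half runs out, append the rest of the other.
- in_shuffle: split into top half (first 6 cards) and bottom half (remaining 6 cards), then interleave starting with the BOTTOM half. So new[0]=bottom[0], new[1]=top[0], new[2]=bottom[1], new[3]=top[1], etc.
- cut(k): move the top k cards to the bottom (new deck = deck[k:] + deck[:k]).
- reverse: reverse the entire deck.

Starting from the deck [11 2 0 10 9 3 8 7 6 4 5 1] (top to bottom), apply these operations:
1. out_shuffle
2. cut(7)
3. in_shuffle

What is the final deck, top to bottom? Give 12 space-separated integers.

After op 1 (out_shuffle): [11 8 2 7 0 6 10 4 9 5 3 1]
After op 2 (cut(7)): [4 9 5 3 1 11 8 2 7 0 6 10]
After op 3 (in_shuffle): [8 4 2 9 7 5 0 3 6 1 10 11]

Answer: 8 4 2 9 7 5 0 3 6 1 10 11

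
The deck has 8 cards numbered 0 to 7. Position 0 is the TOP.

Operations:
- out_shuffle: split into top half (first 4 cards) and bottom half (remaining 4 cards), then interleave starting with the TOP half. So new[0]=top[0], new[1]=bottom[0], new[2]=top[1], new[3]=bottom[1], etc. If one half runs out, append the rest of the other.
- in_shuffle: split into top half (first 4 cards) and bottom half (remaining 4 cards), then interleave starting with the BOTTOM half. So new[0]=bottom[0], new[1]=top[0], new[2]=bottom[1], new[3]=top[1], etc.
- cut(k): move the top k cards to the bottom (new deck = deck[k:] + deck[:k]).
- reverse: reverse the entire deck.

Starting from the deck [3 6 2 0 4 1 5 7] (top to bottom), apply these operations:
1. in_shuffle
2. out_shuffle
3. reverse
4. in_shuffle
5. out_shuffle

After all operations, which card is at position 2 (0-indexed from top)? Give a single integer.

Answer: 0

Derivation:
After op 1 (in_shuffle): [4 3 1 6 5 2 7 0]
After op 2 (out_shuffle): [4 5 3 2 1 7 6 0]
After op 3 (reverse): [0 6 7 1 2 3 5 4]
After op 4 (in_shuffle): [2 0 3 6 5 7 4 1]
After op 5 (out_shuffle): [2 5 0 7 3 4 6 1]
Position 2: card 0.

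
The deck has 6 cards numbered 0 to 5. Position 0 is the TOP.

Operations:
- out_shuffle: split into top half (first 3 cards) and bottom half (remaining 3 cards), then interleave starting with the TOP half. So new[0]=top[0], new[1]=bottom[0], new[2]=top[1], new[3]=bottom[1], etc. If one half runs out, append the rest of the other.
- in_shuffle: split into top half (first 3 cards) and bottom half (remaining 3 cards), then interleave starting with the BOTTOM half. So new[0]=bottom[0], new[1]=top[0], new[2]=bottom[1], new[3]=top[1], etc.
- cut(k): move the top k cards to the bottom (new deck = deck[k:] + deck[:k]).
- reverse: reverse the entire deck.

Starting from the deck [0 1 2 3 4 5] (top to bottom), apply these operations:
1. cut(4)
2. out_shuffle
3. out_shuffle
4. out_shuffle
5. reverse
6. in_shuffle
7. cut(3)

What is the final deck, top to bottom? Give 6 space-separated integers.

After op 1 (cut(4)): [4 5 0 1 2 3]
After op 2 (out_shuffle): [4 1 5 2 0 3]
After op 3 (out_shuffle): [4 2 1 0 5 3]
After op 4 (out_shuffle): [4 0 2 5 1 3]
After op 5 (reverse): [3 1 5 2 0 4]
After op 6 (in_shuffle): [2 3 0 1 4 5]
After op 7 (cut(3)): [1 4 5 2 3 0]

Answer: 1 4 5 2 3 0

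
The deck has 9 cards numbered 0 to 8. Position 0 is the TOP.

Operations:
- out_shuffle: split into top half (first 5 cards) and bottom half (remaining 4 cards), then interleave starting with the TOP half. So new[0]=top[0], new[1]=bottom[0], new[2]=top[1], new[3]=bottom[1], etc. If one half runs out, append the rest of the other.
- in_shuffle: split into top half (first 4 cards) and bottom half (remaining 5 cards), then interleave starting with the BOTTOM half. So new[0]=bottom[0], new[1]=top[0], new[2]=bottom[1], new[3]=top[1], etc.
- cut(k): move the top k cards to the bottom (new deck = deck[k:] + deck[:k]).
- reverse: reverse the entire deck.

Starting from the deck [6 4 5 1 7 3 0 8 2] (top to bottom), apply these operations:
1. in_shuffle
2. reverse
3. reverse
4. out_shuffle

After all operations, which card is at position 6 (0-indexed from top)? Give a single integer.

After op 1 (in_shuffle): [7 6 3 4 0 5 8 1 2]
After op 2 (reverse): [2 1 8 5 0 4 3 6 7]
After op 3 (reverse): [7 6 3 4 0 5 8 1 2]
After op 4 (out_shuffle): [7 5 6 8 3 1 4 2 0]
Position 6: card 4.

Answer: 4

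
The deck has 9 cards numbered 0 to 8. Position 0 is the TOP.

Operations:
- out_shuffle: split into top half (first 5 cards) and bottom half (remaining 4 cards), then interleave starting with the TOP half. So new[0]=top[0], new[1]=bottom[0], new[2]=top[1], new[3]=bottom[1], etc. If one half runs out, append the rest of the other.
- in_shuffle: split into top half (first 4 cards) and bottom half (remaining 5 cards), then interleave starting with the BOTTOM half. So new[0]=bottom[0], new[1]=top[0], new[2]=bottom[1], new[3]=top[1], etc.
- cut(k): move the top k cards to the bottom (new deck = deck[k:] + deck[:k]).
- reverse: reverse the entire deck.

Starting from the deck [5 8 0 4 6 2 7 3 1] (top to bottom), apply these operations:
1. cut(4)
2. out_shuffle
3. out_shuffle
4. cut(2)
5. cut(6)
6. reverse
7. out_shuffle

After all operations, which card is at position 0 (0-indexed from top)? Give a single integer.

After op 1 (cut(4)): [6 2 7 3 1 5 8 0 4]
After op 2 (out_shuffle): [6 5 2 8 7 0 3 4 1]
After op 3 (out_shuffle): [6 0 5 3 2 4 8 1 7]
After op 4 (cut(2)): [5 3 2 4 8 1 7 6 0]
After op 5 (cut(6)): [7 6 0 5 3 2 4 8 1]
After op 6 (reverse): [1 8 4 2 3 5 0 6 7]
After op 7 (out_shuffle): [1 5 8 0 4 6 2 7 3]
Position 0: card 1.

Answer: 1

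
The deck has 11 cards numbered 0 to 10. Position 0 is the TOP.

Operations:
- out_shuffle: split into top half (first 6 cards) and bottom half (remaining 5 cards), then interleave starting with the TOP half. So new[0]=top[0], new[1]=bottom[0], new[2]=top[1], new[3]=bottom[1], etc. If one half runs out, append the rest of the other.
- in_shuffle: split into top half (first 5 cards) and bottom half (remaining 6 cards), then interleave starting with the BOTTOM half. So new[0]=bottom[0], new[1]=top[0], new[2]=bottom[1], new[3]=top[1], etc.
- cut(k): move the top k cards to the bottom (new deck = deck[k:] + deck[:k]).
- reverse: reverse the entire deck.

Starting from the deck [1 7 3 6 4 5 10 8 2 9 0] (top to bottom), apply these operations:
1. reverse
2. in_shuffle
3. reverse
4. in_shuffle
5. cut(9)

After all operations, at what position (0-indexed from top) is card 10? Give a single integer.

Answer: 5

Derivation:
After op 1 (reverse): [0 9 2 8 10 5 4 6 3 7 1]
After op 2 (in_shuffle): [5 0 4 9 6 2 3 8 7 10 1]
After op 3 (reverse): [1 10 7 8 3 2 6 9 4 0 5]
After op 4 (in_shuffle): [2 1 6 10 9 7 4 8 0 3 5]
After op 5 (cut(9)): [3 5 2 1 6 10 9 7 4 8 0]
Card 10 is at position 5.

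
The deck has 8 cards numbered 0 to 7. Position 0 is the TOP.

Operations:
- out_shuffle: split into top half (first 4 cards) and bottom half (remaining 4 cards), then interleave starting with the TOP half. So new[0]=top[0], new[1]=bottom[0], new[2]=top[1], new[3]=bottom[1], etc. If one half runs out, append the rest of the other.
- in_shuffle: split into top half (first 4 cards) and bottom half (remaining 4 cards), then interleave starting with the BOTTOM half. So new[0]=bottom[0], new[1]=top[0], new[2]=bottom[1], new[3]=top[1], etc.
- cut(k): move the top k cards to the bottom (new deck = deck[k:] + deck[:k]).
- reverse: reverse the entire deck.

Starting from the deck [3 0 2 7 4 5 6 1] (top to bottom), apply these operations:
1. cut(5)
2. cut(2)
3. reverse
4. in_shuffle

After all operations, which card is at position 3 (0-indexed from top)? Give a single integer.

Answer: 5

Derivation:
After op 1 (cut(5)): [5 6 1 3 0 2 7 4]
After op 2 (cut(2)): [1 3 0 2 7 4 5 6]
After op 3 (reverse): [6 5 4 7 2 0 3 1]
After op 4 (in_shuffle): [2 6 0 5 3 4 1 7]
Position 3: card 5.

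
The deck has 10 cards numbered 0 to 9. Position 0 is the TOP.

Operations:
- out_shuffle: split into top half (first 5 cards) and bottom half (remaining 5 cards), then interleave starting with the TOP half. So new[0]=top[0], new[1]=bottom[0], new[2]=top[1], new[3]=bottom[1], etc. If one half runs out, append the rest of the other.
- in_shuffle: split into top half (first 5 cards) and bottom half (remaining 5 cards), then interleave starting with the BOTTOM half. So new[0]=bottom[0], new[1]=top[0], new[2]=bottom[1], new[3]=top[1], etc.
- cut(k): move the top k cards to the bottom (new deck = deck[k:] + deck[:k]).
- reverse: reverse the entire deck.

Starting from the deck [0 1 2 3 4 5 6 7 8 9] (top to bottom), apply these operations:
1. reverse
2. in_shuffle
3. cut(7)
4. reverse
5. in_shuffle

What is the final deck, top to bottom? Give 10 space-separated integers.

Answer: 9 1 4 7 5 2 0 8 6 3

Derivation:
After op 1 (reverse): [9 8 7 6 5 4 3 2 1 0]
After op 2 (in_shuffle): [4 9 3 8 2 7 1 6 0 5]
After op 3 (cut(7)): [6 0 5 4 9 3 8 2 7 1]
After op 4 (reverse): [1 7 2 8 3 9 4 5 0 6]
After op 5 (in_shuffle): [9 1 4 7 5 2 0 8 6 3]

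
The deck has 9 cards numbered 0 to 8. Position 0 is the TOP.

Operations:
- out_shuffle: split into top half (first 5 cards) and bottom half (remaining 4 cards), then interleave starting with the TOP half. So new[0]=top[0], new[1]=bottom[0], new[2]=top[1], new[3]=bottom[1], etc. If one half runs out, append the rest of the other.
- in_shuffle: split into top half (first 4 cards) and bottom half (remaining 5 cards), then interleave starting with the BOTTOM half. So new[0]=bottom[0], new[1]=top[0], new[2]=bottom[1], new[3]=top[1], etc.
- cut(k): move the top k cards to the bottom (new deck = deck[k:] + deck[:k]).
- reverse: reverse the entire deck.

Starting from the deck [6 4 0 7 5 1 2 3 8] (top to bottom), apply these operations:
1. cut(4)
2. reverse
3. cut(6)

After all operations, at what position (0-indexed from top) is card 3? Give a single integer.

Answer: 8

Derivation:
After op 1 (cut(4)): [5 1 2 3 8 6 4 0 7]
After op 2 (reverse): [7 0 4 6 8 3 2 1 5]
After op 3 (cut(6)): [2 1 5 7 0 4 6 8 3]
Card 3 is at position 8.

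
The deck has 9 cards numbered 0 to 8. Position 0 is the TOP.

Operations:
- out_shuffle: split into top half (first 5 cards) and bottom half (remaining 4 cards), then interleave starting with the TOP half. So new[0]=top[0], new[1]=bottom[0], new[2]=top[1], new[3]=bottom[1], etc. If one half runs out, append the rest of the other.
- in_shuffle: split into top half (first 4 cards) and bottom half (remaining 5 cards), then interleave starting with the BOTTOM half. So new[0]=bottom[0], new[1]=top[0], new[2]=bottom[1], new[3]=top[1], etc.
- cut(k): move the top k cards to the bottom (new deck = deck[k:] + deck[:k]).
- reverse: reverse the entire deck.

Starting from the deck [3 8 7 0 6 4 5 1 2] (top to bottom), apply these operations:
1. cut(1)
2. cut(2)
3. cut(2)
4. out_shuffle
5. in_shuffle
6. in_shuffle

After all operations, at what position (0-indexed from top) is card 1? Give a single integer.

Answer: 1

Derivation:
After op 1 (cut(1)): [8 7 0 6 4 5 1 2 3]
After op 2 (cut(2)): [0 6 4 5 1 2 3 8 7]
After op 3 (cut(2)): [4 5 1 2 3 8 7 0 6]
After op 4 (out_shuffle): [4 8 5 7 1 0 2 6 3]
After op 5 (in_shuffle): [1 4 0 8 2 5 6 7 3]
After op 6 (in_shuffle): [2 1 5 4 6 0 7 8 3]
Card 1 is at position 1.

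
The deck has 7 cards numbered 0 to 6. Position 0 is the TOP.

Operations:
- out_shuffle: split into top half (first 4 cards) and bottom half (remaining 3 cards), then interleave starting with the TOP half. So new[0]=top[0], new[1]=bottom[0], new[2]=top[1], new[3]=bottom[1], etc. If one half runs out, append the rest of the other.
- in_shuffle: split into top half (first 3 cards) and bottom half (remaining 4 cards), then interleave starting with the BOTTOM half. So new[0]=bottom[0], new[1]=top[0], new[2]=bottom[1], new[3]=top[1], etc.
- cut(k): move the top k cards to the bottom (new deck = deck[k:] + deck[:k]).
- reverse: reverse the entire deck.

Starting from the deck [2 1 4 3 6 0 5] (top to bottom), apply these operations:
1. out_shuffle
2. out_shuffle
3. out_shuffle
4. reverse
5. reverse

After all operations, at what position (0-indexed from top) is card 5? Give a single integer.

After op 1 (out_shuffle): [2 6 1 0 4 5 3]
After op 2 (out_shuffle): [2 4 6 5 1 3 0]
After op 3 (out_shuffle): [2 1 4 3 6 0 5]
After op 4 (reverse): [5 0 6 3 4 1 2]
After op 5 (reverse): [2 1 4 3 6 0 5]
Card 5 is at position 6.

Answer: 6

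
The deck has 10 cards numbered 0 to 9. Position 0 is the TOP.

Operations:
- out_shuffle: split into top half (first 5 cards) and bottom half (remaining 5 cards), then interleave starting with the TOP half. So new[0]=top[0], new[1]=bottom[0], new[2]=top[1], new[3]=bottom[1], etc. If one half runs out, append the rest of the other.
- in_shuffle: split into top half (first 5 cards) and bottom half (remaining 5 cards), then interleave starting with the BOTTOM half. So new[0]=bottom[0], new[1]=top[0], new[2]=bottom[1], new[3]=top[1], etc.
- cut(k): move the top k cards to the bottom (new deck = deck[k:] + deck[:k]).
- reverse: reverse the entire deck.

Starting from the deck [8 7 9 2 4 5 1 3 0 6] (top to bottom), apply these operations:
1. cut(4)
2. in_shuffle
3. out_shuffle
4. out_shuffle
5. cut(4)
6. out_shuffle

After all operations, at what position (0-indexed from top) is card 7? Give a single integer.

After op 1 (cut(4)): [4 5 1 3 0 6 8 7 9 2]
After op 2 (in_shuffle): [6 4 8 5 7 1 9 3 2 0]
After op 3 (out_shuffle): [6 1 4 9 8 3 5 2 7 0]
After op 4 (out_shuffle): [6 3 1 5 4 2 9 7 8 0]
After op 5 (cut(4)): [4 2 9 7 8 0 6 3 1 5]
After op 6 (out_shuffle): [4 0 2 6 9 3 7 1 8 5]
Card 7 is at position 6.

Answer: 6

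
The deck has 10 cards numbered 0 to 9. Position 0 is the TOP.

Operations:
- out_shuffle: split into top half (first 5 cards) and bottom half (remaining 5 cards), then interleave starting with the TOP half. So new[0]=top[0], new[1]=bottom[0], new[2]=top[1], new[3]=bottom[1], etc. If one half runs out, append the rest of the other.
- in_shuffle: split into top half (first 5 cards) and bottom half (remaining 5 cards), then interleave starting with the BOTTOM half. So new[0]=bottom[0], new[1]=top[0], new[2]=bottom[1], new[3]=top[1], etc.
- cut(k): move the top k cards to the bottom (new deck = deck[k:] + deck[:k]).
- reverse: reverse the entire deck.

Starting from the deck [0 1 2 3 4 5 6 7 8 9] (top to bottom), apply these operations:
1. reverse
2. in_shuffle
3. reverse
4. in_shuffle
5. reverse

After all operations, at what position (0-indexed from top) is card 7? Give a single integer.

After op 1 (reverse): [9 8 7 6 5 4 3 2 1 0]
After op 2 (in_shuffle): [4 9 3 8 2 7 1 6 0 5]
After op 3 (reverse): [5 0 6 1 7 2 8 3 9 4]
After op 4 (in_shuffle): [2 5 8 0 3 6 9 1 4 7]
After op 5 (reverse): [7 4 1 9 6 3 0 8 5 2]
Card 7 is at position 0.

Answer: 0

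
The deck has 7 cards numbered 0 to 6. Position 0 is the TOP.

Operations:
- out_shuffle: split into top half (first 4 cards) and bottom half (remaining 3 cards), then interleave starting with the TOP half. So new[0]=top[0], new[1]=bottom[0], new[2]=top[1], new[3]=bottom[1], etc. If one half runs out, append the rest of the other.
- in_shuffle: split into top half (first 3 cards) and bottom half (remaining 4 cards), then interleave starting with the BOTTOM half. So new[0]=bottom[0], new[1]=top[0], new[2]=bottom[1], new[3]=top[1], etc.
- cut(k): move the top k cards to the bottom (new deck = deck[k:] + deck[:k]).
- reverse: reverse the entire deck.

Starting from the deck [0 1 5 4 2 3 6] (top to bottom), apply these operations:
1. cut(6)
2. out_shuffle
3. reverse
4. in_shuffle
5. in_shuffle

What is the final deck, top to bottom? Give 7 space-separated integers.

Answer: 3 2 4 5 1 0 6

Derivation:
After op 1 (cut(6)): [6 0 1 5 4 2 3]
After op 2 (out_shuffle): [6 4 0 2 1 3 5]
After op 3 (reverse): [5 3 1 2 0 4 6]
After op 4 (in_shuffle): [2 5 0 3 4 1 6]
After op 5 (in_shuffle): [3 2 4 5 1 0 6]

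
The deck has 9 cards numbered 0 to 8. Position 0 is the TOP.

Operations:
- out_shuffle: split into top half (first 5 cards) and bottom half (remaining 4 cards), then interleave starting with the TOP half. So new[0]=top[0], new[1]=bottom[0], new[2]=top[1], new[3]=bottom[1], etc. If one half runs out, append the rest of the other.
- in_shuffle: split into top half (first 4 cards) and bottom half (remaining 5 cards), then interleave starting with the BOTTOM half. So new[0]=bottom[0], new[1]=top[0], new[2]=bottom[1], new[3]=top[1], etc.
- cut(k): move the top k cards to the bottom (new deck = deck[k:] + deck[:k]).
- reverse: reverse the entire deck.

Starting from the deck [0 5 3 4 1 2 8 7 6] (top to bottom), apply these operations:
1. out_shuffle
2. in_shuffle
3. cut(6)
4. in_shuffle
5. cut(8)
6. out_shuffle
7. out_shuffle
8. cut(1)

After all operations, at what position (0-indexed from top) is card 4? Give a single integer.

Answer: 0

Derivation:
After op 1 (out_shuffle): [0 2 5 8 3 7 4 6 1]
After op 2 (in_shuffle): [3 0 7 2 4 5 6 8 1]
After op 3 (cut(6)): [6 8 1 3 0 7 2 4 5]
After op 4 (in_shuffle): [0 6 7 8 2 1 4 3 5]
After op 5 (cut(8)): [5 0 6 7 8 2 1 4 3]
After op 6 (out_shuffle): [5 2 0 1 6 4 7 3 8]
After op 7 (out_shuffle): [5 4 2 7 0 3 1 8 6]
After op 8 (cut(1)): [4 2 7 0 3 1 8 6 5]
Card 4 is at position 0.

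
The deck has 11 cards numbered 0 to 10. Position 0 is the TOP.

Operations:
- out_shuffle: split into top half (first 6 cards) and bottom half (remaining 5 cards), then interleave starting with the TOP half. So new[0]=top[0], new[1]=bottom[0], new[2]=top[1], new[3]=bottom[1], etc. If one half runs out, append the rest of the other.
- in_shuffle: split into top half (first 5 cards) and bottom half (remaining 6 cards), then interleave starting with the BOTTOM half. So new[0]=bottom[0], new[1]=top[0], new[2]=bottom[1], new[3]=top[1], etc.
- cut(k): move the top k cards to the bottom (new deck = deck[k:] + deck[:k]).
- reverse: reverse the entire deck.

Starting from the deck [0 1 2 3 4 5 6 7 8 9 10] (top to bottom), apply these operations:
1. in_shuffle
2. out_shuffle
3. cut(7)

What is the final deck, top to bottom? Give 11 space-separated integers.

Answer: 4 7 10 2 5 8 0 3 6 9 1

Derivation:
After op 1 (in_shuffle): [5 0 6 1 7 2 8 3 9 4 10]
After op 2 (out_shuffle): [5 8 0 3 6 9 1 4 7 10 2]
After op 3 (cut(7)): [4 7 10 2 5 8 0 3 6 9 1]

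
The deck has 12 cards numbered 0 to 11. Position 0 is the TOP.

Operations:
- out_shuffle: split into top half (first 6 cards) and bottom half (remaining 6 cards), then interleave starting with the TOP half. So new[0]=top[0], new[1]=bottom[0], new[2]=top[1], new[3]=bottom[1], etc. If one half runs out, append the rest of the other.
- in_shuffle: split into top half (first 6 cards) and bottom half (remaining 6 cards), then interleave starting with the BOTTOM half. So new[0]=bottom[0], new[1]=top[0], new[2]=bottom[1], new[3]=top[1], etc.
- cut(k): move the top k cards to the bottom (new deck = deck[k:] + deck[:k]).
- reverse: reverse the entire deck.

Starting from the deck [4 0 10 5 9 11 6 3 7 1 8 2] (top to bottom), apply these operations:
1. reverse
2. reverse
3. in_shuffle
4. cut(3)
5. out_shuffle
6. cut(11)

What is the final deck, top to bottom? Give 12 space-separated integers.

Answer: 3 0 9 7 2 10 11 1 6 5 4 8

Derivation:
After op 1 (reverse): [2 8 1 7 3 6 11 9 5 10 0 4]
After op 2 (reverse): [4 0 10 5 9 11 6 3 7 1 8 2]
After op 3 (in_shuffle): [6 4 3 0 7 10 1 5 8 9 2 11]
After op 4 (cut(3)): [0 7 10 1 5 8 9 2 11 6 4 3]
After op 5 (out_shuffle): [0 9 7 2 10 11 1 6 5 4 8 3]
After op 6 (cut(11)): [3 0 9 7 2 10 11 1 6 5 4 8]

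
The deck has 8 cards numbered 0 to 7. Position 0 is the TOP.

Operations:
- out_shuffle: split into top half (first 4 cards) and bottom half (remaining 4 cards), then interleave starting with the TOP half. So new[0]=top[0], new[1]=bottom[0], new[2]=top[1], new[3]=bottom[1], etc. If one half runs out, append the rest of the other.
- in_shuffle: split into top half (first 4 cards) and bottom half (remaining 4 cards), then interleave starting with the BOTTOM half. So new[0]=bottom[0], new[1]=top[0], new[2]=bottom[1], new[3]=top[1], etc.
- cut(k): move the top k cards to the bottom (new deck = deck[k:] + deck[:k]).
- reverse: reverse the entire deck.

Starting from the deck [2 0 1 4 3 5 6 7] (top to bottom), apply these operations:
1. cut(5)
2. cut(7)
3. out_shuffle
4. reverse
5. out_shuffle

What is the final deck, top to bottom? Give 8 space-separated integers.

After op 1 (cut(5)): [5 6 7 2 0 1 4 3]
After op 2 (cut(7)): [3 5 6 7 2 0 1 4]
After op 3 (out_shuffle): [3 2 5 0 6 1 7 4]
After op 4 (reverse): [4 7 1 6 0 5 2 3]
After op 5 (out_shuffle): [4 0 7 5 1 2 6 3]

Answer: 4 0 7 5 1 2 6 3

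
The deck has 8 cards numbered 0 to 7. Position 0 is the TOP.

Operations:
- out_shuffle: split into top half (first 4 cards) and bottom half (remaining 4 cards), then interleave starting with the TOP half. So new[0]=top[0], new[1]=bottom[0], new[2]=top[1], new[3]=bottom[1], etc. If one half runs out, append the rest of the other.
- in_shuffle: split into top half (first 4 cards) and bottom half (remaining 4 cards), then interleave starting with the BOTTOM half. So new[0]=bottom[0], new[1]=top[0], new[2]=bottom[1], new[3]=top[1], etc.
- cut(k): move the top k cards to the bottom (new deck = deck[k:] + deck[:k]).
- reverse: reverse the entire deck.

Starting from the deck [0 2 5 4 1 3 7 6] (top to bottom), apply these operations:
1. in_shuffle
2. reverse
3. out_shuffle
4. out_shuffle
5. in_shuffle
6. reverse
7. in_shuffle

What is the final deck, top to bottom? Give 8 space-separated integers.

Answer: 5 0 7 1 4 2 6 3

Derivation:
After op 1 (in_shuffle): [1 0 3 2 7 5 6 4]
After op 2 (reverse): [4 6 5 7 2 3 0 1]
After op 3 (out_shuffle): [4 2 6 3 5 0 7 1]
After op 4 (out_shuffle): [4 5 2 0 6 7 3 1]
After op 5 (in_shuffle): [6 4 7 5 3 2 1 0]
After op 6 (reverse): [0 1 2 3 5 7 4 6]
After op 7 (in_shuffle): [5 0 7 1 4 2 6 3]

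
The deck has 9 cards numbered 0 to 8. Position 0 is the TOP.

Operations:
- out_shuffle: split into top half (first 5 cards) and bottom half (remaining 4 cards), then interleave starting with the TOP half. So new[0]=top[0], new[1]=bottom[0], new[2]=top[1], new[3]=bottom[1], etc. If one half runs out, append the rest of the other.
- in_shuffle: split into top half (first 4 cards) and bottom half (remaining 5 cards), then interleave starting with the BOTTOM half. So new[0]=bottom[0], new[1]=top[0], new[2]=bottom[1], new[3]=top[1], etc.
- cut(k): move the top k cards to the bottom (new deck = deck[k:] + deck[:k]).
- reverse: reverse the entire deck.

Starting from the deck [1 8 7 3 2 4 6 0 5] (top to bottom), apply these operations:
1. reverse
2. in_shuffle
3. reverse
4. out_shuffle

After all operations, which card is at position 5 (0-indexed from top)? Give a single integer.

Answer: 5

Derivation:
After op 1 (reverse): [5 0 6 4 2 3 7 8 1]
After op 2 (in_shuffle): [2 5 3 0 7 6 8 4 1]
After op 3 (reverse): [1 4 8 6 7 0 3 5 2]
After op 4 (out_shuffle): [1 0 4 3 8 5 6 2 7]
Position 5: card 5.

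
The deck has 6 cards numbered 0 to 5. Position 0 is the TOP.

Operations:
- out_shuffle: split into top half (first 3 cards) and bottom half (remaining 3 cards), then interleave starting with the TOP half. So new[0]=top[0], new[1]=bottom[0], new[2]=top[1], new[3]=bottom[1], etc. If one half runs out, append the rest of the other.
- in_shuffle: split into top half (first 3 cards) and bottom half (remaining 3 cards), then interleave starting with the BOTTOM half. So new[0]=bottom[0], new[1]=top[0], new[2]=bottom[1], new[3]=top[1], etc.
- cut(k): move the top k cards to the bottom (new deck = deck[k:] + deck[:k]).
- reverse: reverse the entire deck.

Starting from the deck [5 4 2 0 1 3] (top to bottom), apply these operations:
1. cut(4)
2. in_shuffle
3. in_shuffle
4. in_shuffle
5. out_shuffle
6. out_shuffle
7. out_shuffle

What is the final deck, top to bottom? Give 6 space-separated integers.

After op 1 (cut(4)): [1 3 5 4 2 0]
After op 2 (in_shuffle): [4 1 2 3 0 5]
After op 3 (in_shuffle): [3 4 0 1 5 2]
After op 4 (in_shuffle): [1 3 5 4 2 0]
After op 5 (out_shuffle): [1 4 3 2 5 0]
After op 6 (out_shuffle): [1 2 4 5 3 0]
After op 7 (out_shuffle): [1 5 2 3 4 0]

Answer: 1 5 2 3 4 0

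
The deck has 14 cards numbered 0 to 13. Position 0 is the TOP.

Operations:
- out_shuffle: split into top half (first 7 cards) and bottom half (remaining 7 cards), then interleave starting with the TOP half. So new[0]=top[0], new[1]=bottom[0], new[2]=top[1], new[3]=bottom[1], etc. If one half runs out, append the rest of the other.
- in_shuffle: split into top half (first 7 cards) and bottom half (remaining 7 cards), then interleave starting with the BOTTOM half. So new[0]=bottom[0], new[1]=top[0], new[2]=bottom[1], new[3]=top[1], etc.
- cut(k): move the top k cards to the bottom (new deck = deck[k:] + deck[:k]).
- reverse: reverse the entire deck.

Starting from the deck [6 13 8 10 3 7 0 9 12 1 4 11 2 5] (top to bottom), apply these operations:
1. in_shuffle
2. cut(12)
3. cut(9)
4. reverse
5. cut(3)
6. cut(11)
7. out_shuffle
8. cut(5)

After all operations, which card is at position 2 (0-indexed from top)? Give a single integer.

Answer: 2

Derivation:
After op 1 (in_shuffle): [9 6 12 13 1 8 4 10 11 3 2 7 5 0]
After op 2 (cut(12)): [5 0 9 6 12 13 1 8 4 10 11 3 2 7]
After op 3 (cut(9)): [10 11 3 2 7 5 0 9 6 12 13 1 8 4]
After op 4 (reverse): [4 8 1 13 12 6 9 0 5 7 2 3 11 10]
After op 5 (cut(3)): [13 12 6 9 0 5 7 2 3 11 10 4 8 1]
After op 6 (cut(11)): [4 8 1 13 12 6 9 0 5 7 2 3 11 10]
After op 7 (out_shuffle): [4 0 8 5 1 7 13 2 12 3 6 11 9 10]
After op 8 (cut(5)): [7 13 2 12 3 6 11 9 10 4 0 8 5 1]
Position 2: card 2.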